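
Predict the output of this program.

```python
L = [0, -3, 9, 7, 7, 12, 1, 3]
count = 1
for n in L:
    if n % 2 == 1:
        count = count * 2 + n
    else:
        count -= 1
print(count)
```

133

n=0: not odd, count = 1-1 = 0
n=-3: odd, count = 0*2+(-3) = -3
n=9: odd, count = (-3)*2+9 = 3
n=7: odd, count = 3*2+7 = 13
n=7: odd, count = 13*2+7 = 33
n=12: not odd, count = 33-1 = 32
n=1: odd, count = 32*2+1 = 65
n=3: odd, count = 65*2+3 = 133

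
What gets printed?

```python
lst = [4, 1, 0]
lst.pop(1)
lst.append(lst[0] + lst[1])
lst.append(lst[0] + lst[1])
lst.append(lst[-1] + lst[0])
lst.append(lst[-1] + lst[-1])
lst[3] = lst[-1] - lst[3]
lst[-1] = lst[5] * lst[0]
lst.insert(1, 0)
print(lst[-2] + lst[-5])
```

8

pop(1) removes 1 → [4, 0]
append lst[0]+lst[1] = 4+0 = 4 → [4, 0, 4]
append lst[0]+lst[1] = 4+0 = 4 → [4, 0, 4, 4]
append lst[-1]+lst[0] = 4+4 = 8 → [4, 0, 4, 4, 8]
append lst[-1]+lst[-1] = 8+8 = 16 → [4, 0, 4, 4, 8, 16]
lst[3] = lst[-1]-lst[3] = 16-4 = 12 → [4, 0, 4, 12, 8, 16]
lst[-1] = lst[5]*lst[0] = 16*4 = 64 → [4, 0, 4, 12, 8, 64]
insert 0 at 1 → [4, 0, 0, 4, 12, 8, 64]
lst[-2]+lst[-5] = 8+0 = 8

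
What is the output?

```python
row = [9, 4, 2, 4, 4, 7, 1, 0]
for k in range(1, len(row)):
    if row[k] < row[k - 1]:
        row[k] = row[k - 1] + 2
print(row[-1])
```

k=1: 4<9, row[1] = 9+2 = 11 → [9, 11, 2, 4, 4, 7, 1, 0]
k=2: 2<11, row[2] = 11+2 = 13 → [9, 11, 13, 4, 4, 7, 1, 0]
k=3: 4<13, row[3] = 13+2 = 15 → [9, 11, 13, 15, 4, 7, 1, 0]
k=4: 4<15, row[4] = 15+2 = 17 → [9, 11, 13, 15, 17, 7, 1, 0]
k=5: 7<17, row[5] = 17+2 = 19 → [9, 11, 13, 15, 17, 19, 1, 0]
k=6: 1<19, row[6] = 19+2 = 21 → [9, 11, 13, 15, 17, 19, 21, 0]
k=7: 0<21, row[7] = 21+2 = 23 → [9, 11, 13, 15, 17, 19, 21, 23]

23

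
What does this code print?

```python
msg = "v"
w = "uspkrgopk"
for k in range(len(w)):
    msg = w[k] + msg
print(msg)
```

k=0: prepend 'u' → 'uv'
k=1: prepend 's' → 'suv'
k=2: prepend 'p' → 'psuv'
k=3: prepend 'k' → 'kpsuv'
k=4: prepend 'r' → 'rkpsuv'
k=5: prepend 'g' → 'grkpsuv'
k=6: prepend 'o' → 'ogrkpsuv'
k=7: prepend 'p' → 'pogrkpsuv'
k=8: prepend 'k' → 'kpogrkpsuv'

kpogrkpsuv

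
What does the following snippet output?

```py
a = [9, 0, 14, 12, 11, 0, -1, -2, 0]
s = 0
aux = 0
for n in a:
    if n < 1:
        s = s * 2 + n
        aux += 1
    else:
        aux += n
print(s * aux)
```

n=9: not <1; aux=9
n=0: <1, s = 0*2+0 = 0; aux=10
n=14: not <1; aux=24
n=12: not <1; aux=36
n=11: not <1; aux=47
n=0: <1, s = 0*2+0 = 0; aux=48
n=-1: <1, s = 0*2+(-1) = -1; aux=49
n=-2: <1, s = (-1)*2+(-2) = -4; aux=50
n=0: <1, s = (-4)*2+0 = -8; aux=51
s*aux = (-8)*51 = -408

-408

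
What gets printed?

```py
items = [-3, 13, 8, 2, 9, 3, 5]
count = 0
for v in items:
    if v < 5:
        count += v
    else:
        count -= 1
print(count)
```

v=-3: <5, count = 0+(-3) = -3
v=13: not <5, count = (-3)-1 = -4
v=8: not <5, count = (-4)-1 = -5
v=2: <5, count = (-5)+2 = -3
v=9: not <5, count = (-3)-1 = -4
v=3: <5, count = (-4)+3 = -1
v=5: not <5, count = (-1)-1 = -2

-2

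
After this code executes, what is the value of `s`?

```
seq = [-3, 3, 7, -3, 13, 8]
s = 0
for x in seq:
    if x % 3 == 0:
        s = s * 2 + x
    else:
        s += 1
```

-5

x=-3: %3==0, s = 0*2+(-3) = -3
x=3: %3==0, s = (-3)*2+3 = -3
x=7: not %3==0, s = (-3)+1 = -2
x=-3: %3==0, s = (-2)*2+(-3) = -7
x=13: not %3==0, s = (-7)+1 = -6
x=8: not %3==0, s = (-6)+1 = -5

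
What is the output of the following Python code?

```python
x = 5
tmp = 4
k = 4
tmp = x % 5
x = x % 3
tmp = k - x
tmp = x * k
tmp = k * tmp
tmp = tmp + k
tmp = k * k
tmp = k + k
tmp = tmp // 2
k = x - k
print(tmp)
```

4

tmp = 5%5 = 0
x = 5%3 = 2
tmp = 4-2 = 2
tmp = 2*4 = 8
tmp = 4*8 = 32
tmp = 32+4 = 36
tmp = 4*4 = 16
tmp = 4+4 = 8
tmp = 8//2 = 4
k = 2-4 = -2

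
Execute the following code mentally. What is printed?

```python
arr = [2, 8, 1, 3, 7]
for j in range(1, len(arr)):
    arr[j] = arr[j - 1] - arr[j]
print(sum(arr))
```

j=1: arr[1] = 2-8 = -6 → [2, -6, 1, 3, 7]
j=2: arr[2] = (-6)-1 = -7 → [2, -6, -7, 3, 7]
j=3: arr[3] = (-7)-3 = -10 → [2, -6, -7, -10, 7]
j=4: arr[4] = (-10)-7 = -17 → [2, -6, -7, -10, -17]
sum = -38

-38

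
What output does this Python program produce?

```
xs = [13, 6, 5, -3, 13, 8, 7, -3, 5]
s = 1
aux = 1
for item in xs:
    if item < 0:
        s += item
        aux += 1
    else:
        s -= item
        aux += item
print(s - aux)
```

item=13: not <0, s = 1-13 = -12; aux=14
item=6: not <0, s = (-12)-6 = -18; aux=20
item=5: not <0, s = (-18)-5 = -23; aux=25
item=-3: <0, s = (-23)+(-3) = -26; aux=26
item=13: not <0, s = (-26)-13 = -39; aux=39
item=8: not <0, s = (-39)-8 = -47; aux=47
item=7: not <0, s = (-47)-7 = -54; aux=54
item=-3: <0, s = (-54)+(-3) = -57; aux=55
item=5: not <0, s = (-57)-5 = -62; aux=60
s-aux = (-62)-60 = -122

-122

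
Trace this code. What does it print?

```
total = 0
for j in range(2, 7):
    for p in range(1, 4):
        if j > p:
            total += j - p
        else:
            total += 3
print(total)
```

40

j=2,p=1: 2>1, total = 0+1 = 1
j=2,p=2: not 2>2, total = 1+3 = 4
j=2,p=3: not 2>3, total = 4+3 = 7
j=3,p=1: 3>1, total = 7+2 = 9
j=3,p=2: 3>2, total = 9+1 = 10
j=3,p=3: not 3>3, total = 10+3 = 13
j=4,p=1: 4>1, total = 13+3 = 16
j=4,p=2: 4>2, total = 16+2 = 18
j=4,p=3: 4>3, total = 18+1 = 19
j=5,p=1: 5>1, total = 19+4 = 23
j=5,p=2: 5>2, total = 23+3 = 26
j=5,p=3: 5>3, total = 26+2 = 28
j=6,p=1: 6>1, total = 28+5 = 33
j=6,p=2: 6>2, total = 33+4 = 37
j=6,p=3: 6>3, total = 37+3 = 40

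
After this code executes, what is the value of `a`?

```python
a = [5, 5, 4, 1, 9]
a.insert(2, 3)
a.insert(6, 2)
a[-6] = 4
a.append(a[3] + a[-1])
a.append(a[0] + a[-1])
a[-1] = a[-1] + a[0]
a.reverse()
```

[16, 6, 2, 9, 1, 4, 3, 4, 5]

insert 3 at 2 → [5, 5, 3, 4, 1, 9]
insert 2 at 6 → [5, 5, 3, 4, 1, 9, 2]
a[-6] = 4 → [5, 4, 3, 4, 1, 9, 2]
append a[3]+a[-1] = 4+2 = 6 → [5, 4, 3, 4, 1, 9, 2, 6]
append a[0]+a[-1] = 5+6 = 11 → [5, 4, 3, 4, 1, 9, 2, 6, 11]
a[-1] = a[-1]+a[0] = 11+5 = 16 → [5, 4, 3, 4, 1, 9, 2, 6, 16]
reverse → [16, 6, 2, 9, 1, 4, 3, 4, 5]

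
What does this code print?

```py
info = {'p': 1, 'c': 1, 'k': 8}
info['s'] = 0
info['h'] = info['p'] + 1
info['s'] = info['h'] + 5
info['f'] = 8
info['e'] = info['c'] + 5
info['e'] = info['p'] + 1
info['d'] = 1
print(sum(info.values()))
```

info['s'] = 0 → {'p': 1, 'c': 1, 'k': 8, 's': 0}
info['h'] = info['p']+1 = 2 → {'p': 1, 'c': 1, 'k': 8, 's': 0, 'h': 2}
info['s'] = info['h']+5 = 7 → {'p': 1, 'c': 1, 'k': 8, 's': 7, 'h': 2}
info['f'] = 8 → {'p': 1, 'c': 1, 'k': 8, 's': 7, 'h': 2, 'f': 8}
info['e'] = info['c']+5 = 6 → {'p': 1, 'c': 1, 'k': 8, 's': 7, 'h': 2, 'f': 8, 'e': 6}
info['e'] = info['p']+1 = 2 → {'p': 1, 'c': 1, 'k': 8, 's': 7, 'h': 2, 'f': 8, 'e': 2}
info['d'] = 1 → {'p': 1, 'c': 1, 'k': 8, 's': 7, 'h': 2, 'f': 8, 'e': 2, 'd': 1}
sum of values = 30

30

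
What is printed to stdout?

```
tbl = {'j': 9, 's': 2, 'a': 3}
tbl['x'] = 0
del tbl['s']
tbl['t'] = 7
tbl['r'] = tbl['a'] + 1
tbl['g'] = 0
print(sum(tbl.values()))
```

23

tbl['x'] = 0 → {'j': 9, 's': 2, 'a': 3, 'x': 0}
del 's' → {'j': 9, 'a': 3, 'x': 0}
tbl['t'] = 7 → {'j': 9, 'a': 3, 'x': 0, 't': 7}
tbl['r'] = tbl['a']+1 = 4 → {'j': 9, 'a': 3, 'x': 0, 't': 7, 'r': 4}
tbl['g'] = 0 → {'j': 9, 'a': 3, 'x': 0, 't': 7, 'r': 4, 'g': 0}
sum of values = 23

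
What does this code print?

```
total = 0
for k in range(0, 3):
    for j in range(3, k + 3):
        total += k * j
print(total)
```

k=1,j=3: total = 0+3 = 3
k=2,j=3: total = 3+6 = 9
k=2,j=4: total = 9+8 = 17

17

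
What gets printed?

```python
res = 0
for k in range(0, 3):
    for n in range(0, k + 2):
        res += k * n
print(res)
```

15

k=0,n=0: res = 0+0 = 0
k=0,n=1: res = 0+0 = 0
k=1,n=0: res = 0+0 = 0
k=1,n=1: res = 0+1 = 1
k=1,n=2: res = 1+2 = 3
k=2,n=0: res = 3+0 = 3
k=2,n=1: res = 3+2 = 5
k=2,n=2: res = 5+4 = 9
k=2,n=3: res = 9+6 = 15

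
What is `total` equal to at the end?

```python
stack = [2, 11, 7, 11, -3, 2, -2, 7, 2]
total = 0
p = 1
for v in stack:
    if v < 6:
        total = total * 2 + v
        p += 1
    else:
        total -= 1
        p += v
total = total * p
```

-1512

v=2: <6, total = 0*2+2 = 2; p=2
v=11: not <6, total = 2-1 = 1; p=13
v=7: not <6, total = 1-1 = 0; p=20
v=11: not <6, total = 0-1 = -1; p=31
v=-3: <6, total = (-1)*2+(-3) = -5; p=32
v=2: <6, total = (-5)*2+2 = -8; p=33
v=-2: <6, total = (-8)*2+(-2) = -18; p=34
v=7: not <6, total = (-18)-1 = -19; p=41
v=2: <6, total = (-19)*2+2 = -36; p=42
total*p = (-36)*42 = -1512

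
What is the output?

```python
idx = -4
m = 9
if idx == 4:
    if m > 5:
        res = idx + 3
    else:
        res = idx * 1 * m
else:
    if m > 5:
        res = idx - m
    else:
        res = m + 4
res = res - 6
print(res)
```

idx=-4, m=9
idx == 4 is False; m > 5 is True
→ res = idx - m = -13
res = (-13)-6 = -19

-19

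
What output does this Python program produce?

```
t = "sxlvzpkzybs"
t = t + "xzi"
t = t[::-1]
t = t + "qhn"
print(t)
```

+ 'xzi' → 'sxlvzpkzybsxzi'
reverse → 'izxsbyzkpzvlxs'
+ 'qhn' → 'izxsbyzkpzvlxsqhn'

izxsbyzkpzvlxsqhn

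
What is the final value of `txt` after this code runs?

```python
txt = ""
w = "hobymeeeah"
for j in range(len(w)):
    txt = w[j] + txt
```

j=0: prepend 'h' → 'h'
j=1: prepend 'o' → 'oh'
j=2: prepend 'b' → 'boh'
j=3: prepend 'y' → 'yboh'
j=4: prepend 'm' → 'myboh'
j=5: prepend 'e' → 'emyboh'
j=6: prepend 'e' → 'eemyboh'
j=7: prepend 'e' → 'eeemyboh'
j=8: prepend 'a' → 'aeeemyboh'
j=9: prepend 'h' → 'haeeemyboh'

'haeeemyboh'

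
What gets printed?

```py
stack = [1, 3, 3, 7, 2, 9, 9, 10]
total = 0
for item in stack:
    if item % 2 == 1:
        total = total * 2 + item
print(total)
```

item=1: odd, total = 0*2+1 = 1
item=3: odd, total = 1*2+3 = 5
item=3: odd, total = 5*2+3 = 13
item=7: odd, total = 13*2+7 = 33
item=2: not odd
item=9: odd, total = 33*2+9 = 75
item=9: odd, total = 75*2+9 = 159
item=10: not odd

159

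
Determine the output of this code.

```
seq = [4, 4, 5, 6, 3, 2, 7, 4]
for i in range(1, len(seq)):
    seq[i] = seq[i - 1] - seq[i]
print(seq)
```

i=1: seq[1] = 4-4 = 0 → [4, 0, 5, 6, 3, 2, 7, 4]
i=2: seq[2] = 0-5 = -5 → [4, 0, -5, 6, 3, 2, 7, 4]
i=3: seq[3] = (-5)-6 = -11 → [4, 0, -5, -11, 3, 2, 7, 4]
i=4: seq[4] = (-11)-3 = -14 → [4, 0, -5, -11, -14, 2, 7, 4]
i=5: seq[5] = (-14)-2 = -16 → [4, 0, -5, -11, -14, -16, 7, 4]
i=6: seq[6] = (-16)-7 = -23 → [4, 0, -5, -11, -14, -16, -23, 4]
i=7: seq[7] = (-23)-4 = -27 → [4, 0, -5, -11, -14, -16, -23, -27]

[4, 0, -5, -11, -14, -16, -23, -27]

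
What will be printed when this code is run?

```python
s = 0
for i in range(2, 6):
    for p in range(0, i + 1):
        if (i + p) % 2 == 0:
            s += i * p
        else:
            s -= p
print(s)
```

i=2,p=0: even sum, s = 0+0 = 0
i=2,p=1: odd sum, s = 0-1 = -1
i=2,p=2: even sum, s = (-1)+4 = 3
i=3,p=0: odd sum, s = 3-0 = 3
i=3,p=1: even sum, s = 3+3 = 6
i=3,p=2: odd sum, s = 6-2 = 4
i=3,p=3: even sum, s = 4+9 = 13
i=4,p=0: even sum, s = 13+0 = 13
i=4,p=1: odd sum, s = 13-1 = 12
i=4,p=2: even sum, s = 12+8 = 20
i=4,p=3: odd sum, s = 20-3 = 17
i=4,p=4: even sum, s = 17+16 = 33
i=5,p=0: odd sum, s = 33-0 = 33
i=5,p=1: even sum, s = 33+5 = 38
i=5,p=2: odd sum, s = 38-2 = 36
i=5,p=3: even sum, s = 36+15 = 51
i=5,p=4: odd sum, s = 51-4 = 47
i=5,p=5: even sum, s = 47+25 = 72

72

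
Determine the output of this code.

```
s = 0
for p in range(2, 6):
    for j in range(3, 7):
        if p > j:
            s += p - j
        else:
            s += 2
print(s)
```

p=2,j=3: not 2>3, s = 0+2 = 2
p=2,j=4: not 2>4, s = 2+2 = 4
p=2,j=5: not 2>5, s = 4+2 = 6
p=2,j=6: not 2>6, s = 6+2 = 8
p=3,j=3: not 3>3, s = 8+2 = 10
p=3,j=4: not 3>4, s = 10+2 = 12
p=3,j=5: not 3>5, s = 12+2 = 14
p=3,j=6: not 3>6, s = 14+2 = 16
p=4,j=3: 4>3, s = 16+1 = 17
p=4,j=4: not 4>4, s = 17+2 = 19
p=4,j=5: not 4>5, s = 19+2 = 21
p=4,j=6: not 4>6, s = 21+2 = 23
p=5,j=3: 5>3, s = 23+2 = 25
p=5,j=4: 5>4, s = 25+1 = 26
p=5,j=5: not 5>5, s = 26+2 = 28
p=5,j=6: not 5>6, s = 28+2 = 30

30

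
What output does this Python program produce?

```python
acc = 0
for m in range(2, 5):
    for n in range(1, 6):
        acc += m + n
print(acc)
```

90

m=2,n=1: acc = 0+3 = 3
m=2,n=2: acc = 3+4 = 7
m=2,n=3: acc = 7+5 = 12
m=2,n=4: acc = 12+6 = 18
m=2,n=5: acc = 18+7 = 25
m=3,n=1: acc = 25+4 = 29
m=3,n=2: acc = 29+5 = 34
m=3,n=3: acc = 34+6 = 40
m=3,n=4: acc = 40+7 = 47
m=3,n=5: acc = 47+8 = 55
m=4,n=1: acc = 55+5 = 60
m=4,n=2: acc = 60+6 = 66
m=4,n=3: acc = 66+7 = 73
m=4,n=4: acc = 73+8 = 81
m=4,n=5: acc = 81+9 = 90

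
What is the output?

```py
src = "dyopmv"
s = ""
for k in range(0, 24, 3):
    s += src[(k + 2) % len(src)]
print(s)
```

k=0: add src[2]='o' → 'o'
k=3: add src[5]='v' → 'ov'
k=6: add src[2]='o' → 'ovo'
k=9: add src[5]='v' → 'ovov'
k=12: add src[2]='o' → 'ovovo'
k=15: add src[5]='v' → 'ovovov'
k=18: add src[2]='o' → 'ovovovo'
k=21: add src[5]='v' → 'ovovovov'

ovovovov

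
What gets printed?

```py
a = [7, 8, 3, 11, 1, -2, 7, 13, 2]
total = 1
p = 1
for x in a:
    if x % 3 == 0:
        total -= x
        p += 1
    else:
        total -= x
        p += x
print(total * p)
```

-2401

x=7: not %3==0, total = 1-7 = -6; p=8
x=8: not %3==0, total = (-6)-8 = -14; p=16
x=3: %3==0, total = (-14)-3 = -17; p=17
x=11: not %3==0, total = (-17)-11 = -28; p=28
x=1: not %3==0, total = (-28)-1 = -29; p=29
x=-2: not %3==0, total = (-29)-(-2) = -27; p=27
x=7: not %3==0, total = (-27)-7 = -34; p=34
x=13: not %3==0, total = (-34)-13 = -47; p=47
x=2: not %3==0, total = (-47)-2 = -49; p=49
total*p = (-49)*49 = -2401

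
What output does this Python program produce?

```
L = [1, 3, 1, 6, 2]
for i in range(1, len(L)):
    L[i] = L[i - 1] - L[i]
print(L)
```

[1, -2, -3, -9, -11]

i=1: L[1] = 1-3 = -2 → [1, -2, 1, 6, 2]
i=2: L[2] = (-2)-1 = -3 → [1, -2, -3, 6, 2]
i=3: L[3] = (-3)-6 = -9 → [1, -2, -3, -9, 2]
i=4: L[4] = (-9)-2 = -11 → [1, -2, -3, -9, -11]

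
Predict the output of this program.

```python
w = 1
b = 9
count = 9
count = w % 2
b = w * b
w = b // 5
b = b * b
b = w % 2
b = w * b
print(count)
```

1

count = 1%2 = 1
b = 1*9 = 9
w = 9//5 = 1
b = 9*9 = 81
b = 1%2 = 1
b = 1*1 = 1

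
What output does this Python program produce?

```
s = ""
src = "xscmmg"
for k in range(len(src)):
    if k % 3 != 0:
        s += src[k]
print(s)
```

k=0: skip
k=1: add 's' → 's'
k=2: add 'c' → 'sc'
k=3: skip
k=4: add 'm' → 'scm'
k=5: add 'g' → 'scmg'

scmg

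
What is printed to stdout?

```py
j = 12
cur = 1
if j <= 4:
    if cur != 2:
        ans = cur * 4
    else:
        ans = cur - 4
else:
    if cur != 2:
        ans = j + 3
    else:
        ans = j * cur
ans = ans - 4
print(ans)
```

j=12, cur=1
j <= 4 is False; cur != 2 is True
→ ans = j + 3 = 15
ans = 15-4 = 11

11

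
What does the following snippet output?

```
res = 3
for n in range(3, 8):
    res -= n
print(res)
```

-22

n=3: res = 3-3 = 0
n=4: res = 0-4 = -4
n=5: res = (-4)-5 = -9
n=6: res = (-9)-6 = -15
n=7: res = (-15)-7 = -22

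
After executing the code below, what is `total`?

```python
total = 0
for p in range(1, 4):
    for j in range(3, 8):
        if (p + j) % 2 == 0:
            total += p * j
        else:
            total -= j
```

p=1,j=3: even sum, total = 0+3 = 3
p=1,j=4: odd sum, total = 3-4 = -1
p=1,j=5: even sum, total = (-1)+5 = 4
p=1,j=6: odd sum, total = 4-6 = -2
p=1,j=7: even sum, total = (-2)+7 = 5
p=2,j=3: odd sum, total = 5-3 = 2
p=2,j=4: even sum, total = 2+8 = 10
p=2,j=5: odd sum, total = 10-5 = 5
p=2,j=6: even sum, total = 5+12 = 17
p=2,j=7: odd sum, total = 17-7 = 10
p=3,j=3: even sum, total = 10+9 = 19
p=3,j=4: odd sum, total = 19-4 = 15
p=3,j=5: even sum, total = 15+15 = 30
p=3,j=6: odd sum, total = 30-6 = 24
p=3,j=7: even sum, total = 24+21 = 45

45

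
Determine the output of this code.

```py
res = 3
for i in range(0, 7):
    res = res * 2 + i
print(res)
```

504

i=0: res = 3*2+0 = 6
i=1: res = 6*2+1 = 13
i=2: res = 13*2+2 = 28
i=3: res = 28*2+3 = 59
i=4: res = 59*2+4 = 122
i=5: res = 122*2+5 = 249
i=6: res = 249*2+6 = 504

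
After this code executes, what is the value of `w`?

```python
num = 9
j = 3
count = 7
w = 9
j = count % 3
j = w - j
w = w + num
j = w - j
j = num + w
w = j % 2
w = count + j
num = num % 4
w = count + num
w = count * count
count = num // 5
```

49

j = 7%3 = 1
j = 9-1 = 8
w = 9+9 = 18
j = 18-8 = 10
j = 9+18 = 27
w = 27%2 = 1
w = 7+27 = 34
num = 9%4 = 1
w = 7+1 = 8
w = 7*7 = 49
count = 1//5 = 0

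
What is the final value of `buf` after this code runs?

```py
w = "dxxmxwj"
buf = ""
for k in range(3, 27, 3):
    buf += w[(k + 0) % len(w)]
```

'mjxwxxdm'

k=3: add w[3]='m' → 'm'
k=6: add w[6]='j' → 'mj'
k=9: add w[2]='x' → 'mjx'
k=12: add w[5]='w' → 'mjxw'
k=15: add w[1]='x' → 'mjxwx'
k=18: add w[4]='x' → 'mjxwxx'
k=21: add w[0]='d' → 'mjxwxxd'
k=24: add w[3]='m' → 'mjxwxxdm'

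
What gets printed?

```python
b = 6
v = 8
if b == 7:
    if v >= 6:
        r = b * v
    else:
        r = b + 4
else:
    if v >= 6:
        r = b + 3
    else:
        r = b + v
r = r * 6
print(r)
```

54

b=6, v=8
b == 7 is False; v >= 6 is True
→ r = b + 3 = 9
r = 9*6 = 54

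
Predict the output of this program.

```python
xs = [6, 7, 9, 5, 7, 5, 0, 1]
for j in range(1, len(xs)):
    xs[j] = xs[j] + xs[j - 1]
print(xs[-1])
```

40

j=1: xs[1] = 7+6 = 13 → [6, 13, 9, 5, 7, 5, 0, 1]
j=2: xs[2] = 9+13 = 22 → [6, 13, 22, 5, 7, 5, 0, 1]
j=3: xs[3] = 5+22 = 27 → [6, 13, 22, 27, 7, 5, 0, 1]
j=4: xs[4] = 7+27 = 34 → [6, 13, 22, 27, 34, 5, 0, 1]
j=5: xs[5] = 5+34 = 39 → [6, 13, 22, 27, 34, 39, 0, 1]
j=6: xs[6] = 0+39 = 39 → [6, 13, 22, 27, 34, 39, 39, 1]
j=7: xs[7] = 1+39 = 40 → [6, 13, 22, 27, 34, 39, 39, 40]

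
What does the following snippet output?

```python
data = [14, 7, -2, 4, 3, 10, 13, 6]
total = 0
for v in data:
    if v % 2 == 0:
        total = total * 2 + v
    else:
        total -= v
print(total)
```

100

v=14: even, total = 0*2+14 = 14
v=7: not even, total = 14-7 = 7
v=-2: even, total = 7*2+(-2) = 12
v=4: even, total = 12*2+4 = 28
v=3: not even, total = 28-3 = 25
v=10: even, total = 25*2+10 = 60
v=13: not even, total = 60-13 = 47
v=6: even, total = 47*2+6 = 100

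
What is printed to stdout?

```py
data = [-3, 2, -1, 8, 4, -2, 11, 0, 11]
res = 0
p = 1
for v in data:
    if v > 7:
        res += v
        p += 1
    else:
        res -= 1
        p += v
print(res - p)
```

20

v=-3: not >7, res = 0-1 = -1; p=-2
v=2: not >7, res = (-1)-1 = -2; p=0
v=-1: not >7, res = (-2)-1 = -3; p=-1
v=8: >7, res = (-3)+8 = 5; p=0
v=4: not >7, res = 5-1 = 4; p=4
v=-2: not >7, res = 4-1 = 3; p=2
v=11: >7, res = 3+11 = 14; p=3
v=0: not >7, res = 14-1 = 13; p=3
v=11: >7, res = 13+11 = 24; p=4
res-p = 24-4 = 20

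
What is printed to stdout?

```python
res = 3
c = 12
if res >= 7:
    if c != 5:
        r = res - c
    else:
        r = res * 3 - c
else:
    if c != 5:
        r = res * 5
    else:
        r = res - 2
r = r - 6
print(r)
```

res=3, c=12
res >= 7 is False; c != 5 is True
→ r = res * 5 = 15
r = 15-6 = 9

9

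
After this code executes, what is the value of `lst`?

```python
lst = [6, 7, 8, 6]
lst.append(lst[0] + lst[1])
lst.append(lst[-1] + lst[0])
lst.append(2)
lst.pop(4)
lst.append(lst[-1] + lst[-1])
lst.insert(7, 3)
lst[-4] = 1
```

append lst[0]+lst[1] = 6+7 = 13 → [6, 7, 8, 6, 13]
append lst[-1]+lst[0] = 13+6 = 19 → [6, 7, 8, 6, 13, 19]
append 2 → [6, 7, 8, 6, 13, 19, 2]
pop(4) removes 13 → [6, 7, 8, 6, 19, 2]
append lst[-1]+lst[-1] = 2+2 = 4 → [6, 7, 8, 6, 19, 2, 4]
insert 3 at 7 → [6, 7, 8, 6, 19, 2, 4, 3]
lst[-4] = 1 → [6, 7, 8, 6, 1, 2, 4, 3]

[6, 7, 8, 6, 1, 2, 4, 3]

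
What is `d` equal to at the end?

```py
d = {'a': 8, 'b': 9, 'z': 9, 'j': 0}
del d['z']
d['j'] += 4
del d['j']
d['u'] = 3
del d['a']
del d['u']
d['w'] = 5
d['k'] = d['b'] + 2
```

del 'z' → {'a': 8, 'b': 9, 'j': 0}
d['j'] = 0+4 = 4 → {'a': 8, 'b': 9, 'j': 4}
del 'j' → {'a': 8, 'b': 9}
d['u'] = 3 → {'a': 8, 'b': 9, 'u': 3}
del 'a' → {'b': 9, 'u': 3}
del 'u' → {'b': 9}
d['w'] = 5 → {'b': 9, 'w': 5}
d['k'] = d['b']+2 = 11 → {'b': 9, 'w': 5, 'k': 11}

{'b': 9, 'w': 5, 'k': 11}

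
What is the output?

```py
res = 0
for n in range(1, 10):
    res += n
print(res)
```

45

n=1: res = 0+1 = 1
n=2: res = 1+2 = 3
n=3: res = 3+3 = 6
n=4: res = 6+4 = 10
n=5: res = 10+5 = 15
n=6: res = 15+6 = 21
n=7: res = 21+7 = 28
n=8: res = 28+8 = 36
n=9: res = 36+9 = 45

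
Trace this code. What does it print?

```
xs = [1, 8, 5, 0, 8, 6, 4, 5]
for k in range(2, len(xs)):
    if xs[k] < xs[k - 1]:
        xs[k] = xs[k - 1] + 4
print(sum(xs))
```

141

k=2: 5<8, xs[2] = 8+4 = 12 → [1, 8, 12, 0, 8, 6, 4, 5]
k=3: 0<12, xs[3] = 12+4 = 16 → [1, 8, 12, 16, 8, 6, 4, 5]
k=4: 8<16, xs[4] = 16+4 = 20 → [1, 8, 12, 16, 20, 6, 4, 5]
k=5: 6<20, xs[5] = 20+4 = 24 → [1, 8, 12, 16, 20, 24, 4, 5]
k=6: 4<24, xs[6] = 24+4 = 28 → [1, 8, 12, 16, 20, 24, 28, 5]
k=7: 5<28, xs[7] = 28+4 = 32 → [1, 8, 12, 16, 20, 24, 28, 32]
sum = 141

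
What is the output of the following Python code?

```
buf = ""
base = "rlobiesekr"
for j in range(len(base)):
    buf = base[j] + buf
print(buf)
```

j=0: prepend 'r' → 'r'
j=1: prepend 'l' → 'lr'
j=2: prepend 'o' → 'olr'
j=3: prepend 'b' → 'bolr'
j=4: prepend 'i' → 'ibolr'
j=5: prepend 'e' → 'eibolr'
j=6: prepend 's' → 'seibolr'
j=7: prepend 'e' → 'eseibolr'
j=8: prepend 'k' → 'keseibolr'
j=9: prepend 'r' → 'rkeseibolr'

rkeseibolr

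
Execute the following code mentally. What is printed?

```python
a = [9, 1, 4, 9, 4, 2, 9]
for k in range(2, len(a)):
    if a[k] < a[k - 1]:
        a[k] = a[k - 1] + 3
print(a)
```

k=2: 4>=1, unchanged → [9, 1, 4, 9, 4, 2, 9]
k=3: 9>=4, unchanged → [9, 1, 4, 9, 4, 2, 9]
k=4: 4<9, a[4] = 9+3 = 12 → [9, 1, 4, 9, 12, 2, 9]
k=5: 2<12, a[5] = 12+3 = 15 → [9, 1, 4, 9, 12, 15, 9]
k=6: 9<15, a[6] = 15+3 = 18 → [9, 1, 4, 9, 12, 15, 18]

[9, 1, 4, 9, 12, 15, 18]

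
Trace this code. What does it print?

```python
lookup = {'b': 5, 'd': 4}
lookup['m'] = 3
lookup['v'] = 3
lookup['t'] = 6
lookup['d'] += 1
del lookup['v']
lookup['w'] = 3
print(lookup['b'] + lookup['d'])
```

10

lookup['m'] = 3 → {'b': 5, 'd': 4, 'm': 3}
lookup['v'] = 3 → {'b': 5, 'd': 4, 'm': 3, 'v': 3}
lookup['t'] = 6 → {'b': 5, 'd': 4, 'm': 3, 'v': 3, 't': 6}
lookup['d'] = 4+1 = 5 → {'b': 5, 'd': 5, 'm': 3, 'v': 3, 't': 6}
del 'v' → {'b': 5, 'd': 5, 'm': 3, 't': 6}
lookup['w'] = 3 → {'b': 5, 'd': 5, 'm': 3, 't': 6, 'w': 3}
lookup['b']+lookup['d'] = 5+5 = 10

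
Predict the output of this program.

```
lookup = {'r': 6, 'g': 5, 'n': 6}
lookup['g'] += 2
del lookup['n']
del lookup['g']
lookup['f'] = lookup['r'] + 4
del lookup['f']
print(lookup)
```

lookup['g'] = 5+2 = 7 → {'r': 6, 'g': 7, 'n': 6}
del 'n' → {'r': 6, 'g': 7}
del 'g' → {'r': 6}
lookup['f'] = lookup['r']+4 = 10 → {'r': 6, 'f': 10}
del 'f' → {'r': 6}

{'r': 6}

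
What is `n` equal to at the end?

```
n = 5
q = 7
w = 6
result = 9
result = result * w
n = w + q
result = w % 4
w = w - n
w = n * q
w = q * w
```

result = 9*6 = 54
n = 6+7 = 13
result = 6%4 = 2
w = 6-13 = -7
w = 13*7 = 91
w = 7*91 = 637

13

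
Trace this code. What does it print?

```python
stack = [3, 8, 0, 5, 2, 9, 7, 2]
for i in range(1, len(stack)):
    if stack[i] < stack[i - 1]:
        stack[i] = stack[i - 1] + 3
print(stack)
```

i=1: 8>=3, unchanged → [3, 8, 0, 5, 2, 9, 7, 2]
i=2: 0<8, stack[2] = 8+3 = 11 → [3, 8, 11, 5, 2, 9, 7, 2]
i=3: 5<11, stack[3] = 11+3 = 14 → [3, 8, 11, 14, 2, 9, 7, 2]
i=4: 2<14, stack[4] = 14+3 = 17 → [3, 8, 11, 14, 17, 9, 7, 2]
i=5: 9<17, stack[5] = 17+3 = 20 → [3, 8, 11, 14, 17, 20, 7, 2]
i=6: 7<20, stack[6] = 20+3 = 23 → [3, 8, 11, 14, 17, 20, 23, 2]
i=7: 2<23, stack[7] = 23+3 = 26 → [3, 8, 11, 14, 17, 20, 23, 26]

[3, 8, 11, 14, 17, 20, 23, 26]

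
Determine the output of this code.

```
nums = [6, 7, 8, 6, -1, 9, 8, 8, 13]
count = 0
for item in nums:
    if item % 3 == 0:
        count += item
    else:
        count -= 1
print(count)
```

15

item=6: %3==0, count = 0+6 = 6
item=7: not %3==0, count = 6-1 = 5
item=8: not %3==0, count = 5-1 = 4
item=6: %3==0, count = 4+6 = 10
item=-1: not %3==0, count = 10-1 = 9
item=9: %3==0, count = 9+9 = 18
item=8: not %3==0, count = 18-1 = 17
item=8: not %3==0, count = 17-1 = 16
item=13: not %3==0, count = 16-1 = 15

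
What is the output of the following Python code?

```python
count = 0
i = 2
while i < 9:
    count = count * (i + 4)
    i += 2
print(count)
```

i=2: count = 0*6 = 0
i=4: count = 0*8 = 0
i=6: count = 0*10 = 0
i=8: count = 0*12 = 0

0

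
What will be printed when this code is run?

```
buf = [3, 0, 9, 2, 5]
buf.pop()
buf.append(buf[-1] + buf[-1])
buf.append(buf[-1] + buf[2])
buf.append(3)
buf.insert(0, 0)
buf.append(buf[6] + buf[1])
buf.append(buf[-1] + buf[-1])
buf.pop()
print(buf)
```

[0, 3, 0, 9, 2, 4, 13, 3, 16]

pop() removes 5 → [3, 0, 9, 2]
append buf[-1]+buf[-1] = 2+2 = 4 → [3, 0, 9, 2, 4]
append buf[-1]+buf[2] = 4+9 = 13 → [3, 0, 9, 2, 4, 13]
append 3 → [3, 0, 9, 2, 4, 13, 3]
insert 0 at 0 → [0, 3, 0, 9, 2, 4, 13, 3]
append buf[6]+buf[1] = 13+3 = 16 → [0, 3, 0, 9, 2, 4, 13, 3, 16]
append buf[-1]+buf[-1] = 16+16 = 32 → [0, 3, 0, 9, 2, 4, 13, 3, 16, 32]
pop() removes 32 → [0, 3, 0, 9, 2, 4, 13, 3, 16]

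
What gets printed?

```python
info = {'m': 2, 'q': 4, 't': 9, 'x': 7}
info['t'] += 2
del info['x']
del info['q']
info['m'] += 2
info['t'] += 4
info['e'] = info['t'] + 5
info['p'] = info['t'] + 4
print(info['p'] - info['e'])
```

info['t'] = 9+2 = 11 → {'m': 2, 'q': 4, 't': 11, 'x': 7}
del 'x' → {'m': 2, 'q': 4, 't': 11}
del 'q' → {'m': 2, 't': 11}
info['m'] = 2+2 = 4 → {'m': 4, 't': 11}
info['t'] = 11+4 = 15 → {'m': 4, 't': 15}
info['e'] = info['t']+5 = 20 → {'m': 4, 't': 15, 'e': 20}
info['p'] = info['t']+4 = 19 → {'m': 4, 't': 15, 'e': 20, 'p': 19}
info['p']-info['e'] = 19-20 = -1

-1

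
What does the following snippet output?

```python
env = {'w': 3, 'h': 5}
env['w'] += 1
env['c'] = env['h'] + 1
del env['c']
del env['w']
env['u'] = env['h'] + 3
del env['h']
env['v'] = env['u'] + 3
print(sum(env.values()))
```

env['w'] = 3+1 = 4 → {'w': 4, 'h': 5}
env['c'] = env['h']+1 = 6 → {'w': 4, 'h': 5, 'c': 6}
del 'c' → {'w': 4, 'h': 5}
del 'w' → {'h': 5}
env['u'] = env['h']+3 = 8 → {'h': 5, 'u': 8}
del 'h' → {'u': 8}
env['v'] = env['u']+3 = 11 → {'u': 8, 'v': 11}
sum of values = 19

19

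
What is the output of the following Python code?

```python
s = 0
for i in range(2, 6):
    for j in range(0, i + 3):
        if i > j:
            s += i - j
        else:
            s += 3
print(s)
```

70

i=2,j=0: 2>0, s = 0+2 = 2
i=2,j=1: 2>1, s = 2+1 = 3
i=2,j=2: not 2>2, s = 3+3 = 6
i=2,j=3: not 2>3, s = 6+3 = 9
i=2,j=4: not 2>4, s = 9+3 = 12
i=3,j=0: 3>0, s = 12+3 = 15
i=3,j=1: 3>1, s = 15+2 = 17
i=3,j=2: 3>2, s = 17+1 = 18
i=3,j=3: not 3>3, s = 18+3 = 21
i=3,j=4: not 3>4, s = 21+3 = 24
i=3,j=5: not 3>5, s = 24+3 = 27
i=4,j=0: 4>0, s = 27+4 = 31
i=4,j=1: 4>1, s = 31+3 = 34
i=4,j=2: 4>2, s = 34+2 = 36
i=4,j=3: 4>3, s = 36+1 = 37
i=4,j=4: not 4>4, s = 37+3 = 40
i=4,j=5: not 4>5, s = 40+3 = 43
i=4,j=6: not 4>6, s = 43+3 = 46
i=5,j=0: 5>0, s = 46+5 = 51
i=5,j=1: 5>1, s = 51+4 = 55
i=5,j=2: 5>2, s = 55+3 = 58
i=5,j=3: 5>3, s = 58+2 = 60
i=5,j=4: 5>4, s = 60+1 = 61
i=5,j=5: not 5>5, s = 61+3 = 64
i=5,j=6: not 5>6, s = 64+3 = 67
i=5,j=7: not 5>7, s = 67+3 = 70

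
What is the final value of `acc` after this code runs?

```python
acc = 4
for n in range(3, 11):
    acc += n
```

56

n=3: acc = 4+3 = 7
n=4: acc = 7+4 = 11
n=5: acc = 11+5 = 16
n=6: acc = 16+6 = 22
n=7: acc = 22+7 = 29
n=8: acc = 29+8 = 37
n=9: acc = 37+9 = 46
n=10: acc = 46+10 = 56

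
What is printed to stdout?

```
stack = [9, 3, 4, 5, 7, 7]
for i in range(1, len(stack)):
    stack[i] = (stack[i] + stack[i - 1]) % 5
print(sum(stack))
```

16

i=1: stack[1] = (3+9)%5 = 2 → [9, 2, 4, 5, 7, 7]
i=2: stack[2] = (4+2)%5 = 1 → [9, 2, 1, 5, 7, 7]
i=3: stack[3] = (5+1)%5 = 1 → [9, 2, 1, 1, 7, 7]
i=4: stack[4] = (7+1)%5 = 3 → [9, 2, 1, 1, 3, 7]
i=5: stack[5] = (7+3)%5 = 0 → [9, 2, 1, 1, 3, 0]
sum = 16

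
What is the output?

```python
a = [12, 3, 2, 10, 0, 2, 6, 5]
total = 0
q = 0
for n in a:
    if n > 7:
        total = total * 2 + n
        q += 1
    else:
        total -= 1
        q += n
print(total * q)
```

n=12: >7, total = 0*2+12 = 12; q=1
n=3: not >7, total = 12-1 = 11; q=4
n=2: not >7, total = 11-1 = 10; q=6
n=10: >7, total = 10*2+10 = 30; q=7
n=0: not >7, total = 30-1 = 29; q=7
n=2: not >7, total = 29-1 = 28; q=9
n=6: not >7, total = 28-1 = 27; q=15
n=5: not >7, total = 27-1 = 26; q=20
total*q = 26*20 = 520

520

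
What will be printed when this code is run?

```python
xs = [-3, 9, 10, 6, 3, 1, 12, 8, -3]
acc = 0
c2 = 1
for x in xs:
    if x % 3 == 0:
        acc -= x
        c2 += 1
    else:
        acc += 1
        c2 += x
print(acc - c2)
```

-47

x=-3: %3==0, acc = 0-(-3) = 3; c2=2
x=9: %3==0, acc = 3-9 = -6; c2=3
x=10: not %3==0, acc = (-6)+1 = -5; c2=13
x=6: %3==0, acc = (-5)-6 = -11; c2=14
x=3: %3==0, acc = (-11)-3 = -14; c2=15
x=1: not %3==0, acc = (-14)+1 = -13; c2=16
x=12: %3==0, acc = (-13)-12 = -25; c2=17
x=8: not %3==0, acc = (-25)+1 = -24; c2=25
x=-3: %3==0, acc = (-24)-(-3) = -21; c2=26
acc-c2 = (-21)-26 = -47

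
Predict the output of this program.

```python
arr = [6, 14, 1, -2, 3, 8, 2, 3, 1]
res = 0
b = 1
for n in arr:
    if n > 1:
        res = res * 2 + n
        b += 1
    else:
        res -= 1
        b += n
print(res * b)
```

n=6: >1, res = 0*2+6 = 6; b=2
n=14: >1, res = 6*2+14 = 26; b=3
n=1: not >1, res = 26-1 = 25; b=4
n=-2: not >1, res = 25-1 = 24; b=2
n=3: >1, res = 24*2+3 = 51; b=3
n=8: >1, res = 51*2+8 = 110; b=4
n=2: >1, res = 110*2+2 = 222; b=5
n=3: >1, res = 222*2+3 = 447; b=6
n=1: not >1, res = 447-1 = 446; b=7
res*b = 446*7 = 3122

3122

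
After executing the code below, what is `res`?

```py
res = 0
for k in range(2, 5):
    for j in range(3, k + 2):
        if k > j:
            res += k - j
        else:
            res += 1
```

6

k=2,j=3: not 2>3, res = 0+1 = 1
k=3,j=3: not 3>3, res = 1+1 = 2
k=3,j=4: not 3>4, res = 2+1 = 3
k=4,j=3: 4>3, res = 3+1 = 4
k=4,j=4: not 4>4, res = 4+1 = 5
k=4,j=5: not 4>5, res = 5+1 = 6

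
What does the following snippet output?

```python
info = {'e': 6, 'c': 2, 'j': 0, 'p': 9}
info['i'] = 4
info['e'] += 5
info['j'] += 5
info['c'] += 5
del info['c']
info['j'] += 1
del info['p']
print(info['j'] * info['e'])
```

66

info['i'] = 4 → {'e': 6, 'c': 2, 'j': 0, 'p': 9, 'i': 4}
info['e'] = 6+5 = 11 → {'e': 11, 'c': 2, 'j': 0, 'p': 9, 'i': 4}
info['j'] = 0+5 = 5 → {'e': 11, 'c': 2, 'j': 5, 'p': 9, 'i': 4}
info['c'] = 2+5 = 7 → {'e': 11, 'c': 7, 'j': 5, 'p': 9, 'i': 4}
del 'c' → {'e': 11, 'j': 5, 'p': 9, 'i': 4}
info['j'] = 5+1 = 6 → {'e': 11, 'j': 6, 'p': 9, 'i': 4}
del 'p' → {'e': 11, 'j': 6, 'i': 4}
info['j']*info['e'] = 6*11 = 66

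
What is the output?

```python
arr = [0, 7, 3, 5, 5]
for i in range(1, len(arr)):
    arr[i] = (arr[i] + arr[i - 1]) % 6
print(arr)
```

[0, 1, 4, 3, 2]

i=1: arr[1] = (7+0)%6 = 1 → [0, 1, 3, 5, 5]
i=2: arr[2] = (3+1)%6 = 4 → [0, 1, 4, 5, 5]
i=3: arr[3] = (5+4)%6 = 3 → [0, 1, 4, 3, 5]
i=4: arr[4] = (5+3)%6 = 2 → [0, 1, 4, 3, 2]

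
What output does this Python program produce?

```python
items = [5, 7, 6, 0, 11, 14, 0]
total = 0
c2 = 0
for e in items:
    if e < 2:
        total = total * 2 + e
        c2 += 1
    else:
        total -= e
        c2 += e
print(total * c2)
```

-5490

e=5: not <2, total = 0-5 = -5; c2=5
e=7: not <2, total = (-5)-7 = -12; c2=12
e=6: not <2, total = (-12)-6 = -18; c2=18
e=0: <2, total = (-18)*2+0 = -36; c2=19
e=11: not <2, total = (-36)-11 = -47; c2=30
e=14: not <2, total = (-47)-14 = -61; c2=44
e=0: <2, total = (-61)*2+0 = -122; c2=45
total*c2 = (-122)*45 = -5490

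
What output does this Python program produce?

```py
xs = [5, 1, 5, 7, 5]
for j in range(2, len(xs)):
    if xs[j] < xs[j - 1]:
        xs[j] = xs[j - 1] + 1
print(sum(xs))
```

26

j=2: 5>=1, unchanged → [5, 1, 5, 7, 5]
j=3: 7>=5, unchanged → [5, 1, 5, 7, 5]
j=4: 5<7, xs[4] = 7+1 = 8 → [5, 1, 5, 7, 8]
sum = 26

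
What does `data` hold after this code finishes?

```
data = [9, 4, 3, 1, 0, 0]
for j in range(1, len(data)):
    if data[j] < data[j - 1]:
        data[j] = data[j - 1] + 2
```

j=1: 4<9, data[1] = 9+2 = 11 → [9, 11, 3, 1, 0, 0]
j=2: 3<11, data[2] = 11+2 = 13 → [9, 11, 13, 1, 0, 0]
j=3: 1<13, data[3] = 13+2 = 15 → [9, 11, 13, 15, 0, 0]
j=4: 0<15, data[4] = 15+2 = 17 → [9, 11, 13, 15, 17, 0]
j=5: 0<17, data[5] = 17+2 = 19 → [9, 11, 13, 15, 17, 19]

[9, 11, 13, 15, 17, 19]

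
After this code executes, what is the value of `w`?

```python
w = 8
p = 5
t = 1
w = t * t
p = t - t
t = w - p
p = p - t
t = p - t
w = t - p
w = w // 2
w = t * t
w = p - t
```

w = 1*1 = 1
p = 1-1 = 0
t = 1-0 = 1
p = 0-1 = -1
t = (-1)-1 = -2
w = (-2)-(-1) = -1
w = (-1)//2 = -1
w = (-2)*(-2) = 4
w = (-1)-(-2) = 1

1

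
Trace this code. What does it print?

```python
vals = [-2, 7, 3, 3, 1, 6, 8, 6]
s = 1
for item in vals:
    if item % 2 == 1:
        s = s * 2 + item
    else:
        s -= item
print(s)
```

103

item=-2: not odd, s = 1-(-2) = 3
item=7: odd, s = 3*2+7 = 13
item=3: odd, s = 13*2+3 = 29
item=3: odd, s = 29*2+3 = 61
item=1: odd, s = 61*2+1 = 123
item=6: not odd, s = 123-6 = 117
item=8: not odd, s = 117-8 = 109
item=6: not odd, s = 109-6 = 103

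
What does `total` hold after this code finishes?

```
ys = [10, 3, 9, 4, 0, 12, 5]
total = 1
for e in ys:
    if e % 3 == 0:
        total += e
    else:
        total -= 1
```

e=10: not %3==0, total = 1-1 = 0
e=3: %3==0, total = 0+3 = 3
e=9: %3==0, total = 3+9 = 12
e=4: not %3==0, total = 12-1 = 11
e=0: %3==0, total = 11+0 = 11
e=12: %3==0, total = 11+12 = 23
e=5: not %3==0, total = 23-1 = 22

22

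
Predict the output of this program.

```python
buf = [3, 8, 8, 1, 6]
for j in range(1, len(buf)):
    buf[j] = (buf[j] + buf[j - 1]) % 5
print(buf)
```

[3, 1, 4, 0, 1]

j=1: buf[1] = (8+3)%5 = 1 → [3, 1, 8, 1, 6]
j=2: buf[2] = (8+1)%5 = 4 → [3, 1, 4, 1, 6]
j=3: buf[3] = (1+4)%5 = 0 → [3, 1, 4, 0, 6]
j=4: buf[4] = (6+0)%5 = 1 → [3, 1, 4, 0, 1]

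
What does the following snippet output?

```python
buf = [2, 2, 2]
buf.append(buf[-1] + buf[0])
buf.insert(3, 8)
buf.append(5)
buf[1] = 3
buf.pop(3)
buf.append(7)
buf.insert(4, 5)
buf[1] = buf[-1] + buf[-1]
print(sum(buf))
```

append buf[-1]+buf[0] = 2+2 = 4 → [2, 2, 2, 4]
insert 8 at 3 → [2, 2, 2, 8, 4]
append 5 → [2, 2, 2, 8, 4, 5]
buf[1] = 3 → [2, 3, 2, 8, 4, 5]
pop(3) removes 8 → [2, 3, 2, 4, 5]
append 7 → [2, 3, 2, 4, 5, 7]
insert 5 at 4 → [2, 3, 2, 4, 5, 5, 7]
buf[1] = buf[-1]+buf[-1] = 7+7 = 14 → [2, 14, 2, 4, 5, 5, 7]
sum = 39

39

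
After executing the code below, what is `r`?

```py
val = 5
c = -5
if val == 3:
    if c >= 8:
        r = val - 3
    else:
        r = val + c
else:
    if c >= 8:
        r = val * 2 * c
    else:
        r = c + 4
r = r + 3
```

2

val=5, c=-5
val == 3 is False; c >= 8 is False
→ r = c + 4 = -1
r = (-1)+3 = 2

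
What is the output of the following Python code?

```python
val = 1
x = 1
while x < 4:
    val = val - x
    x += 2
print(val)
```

-3

x=1: val = 1-1 = 0
x=3: val = 0-3 = -3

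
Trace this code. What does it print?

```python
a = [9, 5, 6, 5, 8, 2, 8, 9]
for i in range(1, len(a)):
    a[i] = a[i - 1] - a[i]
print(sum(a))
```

-87

i=1: a[1] = 9-5 = 4 → [9, 4, 6, 5, 8, 2, 8, 9]
i=2: a[2] = 4-6 = -2 → [9, 4, -2, 5, 8, 2, 8, 9]
i=3: a[3] = (-2)-5 = -7 → [9, 4, -2, -7, 8, 2, 8, 9]
i=4: a[4] = (-7)-8 = -15 → [9, 4, -2, -7, -15, 2, 8, 9]
i=5: a[5] = (-15)-2 = -17 → [9, 4, -2, -7, -15, -17, 8, 9]
i=6: a[6] = (-17)-8 = -25 → [9, 4, -2, -7, -15, -17, -25, 9]
i=7: a[7] = (-25)-9 = -34 → [9, 4, -2, -7, -15, -17, -25, -34]
sum = -87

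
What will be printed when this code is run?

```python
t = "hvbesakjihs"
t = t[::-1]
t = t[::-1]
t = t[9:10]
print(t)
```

h

reverse → 'shijkasebvh'
reverse → 'hvbesakjihs'
slice [9:10] → 'h'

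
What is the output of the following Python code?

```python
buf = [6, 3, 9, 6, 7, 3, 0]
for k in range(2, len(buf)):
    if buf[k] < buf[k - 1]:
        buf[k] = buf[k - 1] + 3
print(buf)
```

[6, 3, 9, 12, 15, 18, 21]

k=2: 9>=3, unchanged → [6, 3, 9, 6, 7, 3, 0]
k=3: 6<9, buf[3] = 9+3 = 12 → [6, 3, 9, 12, 7, 3, 0]
k=4: 7<12, buf[4] = 12+3 = 15 → [6, 3, 9, 12, 15, 3, 0]
k=5: 3<15, buf[5] = 15+3 = 18 → [6, 3, 9, 12, 15, 18, 0]
k=6: 0<18, buf[6] = 18+3 = 21 → [6, 3, 9, 12, 15, 18, 21]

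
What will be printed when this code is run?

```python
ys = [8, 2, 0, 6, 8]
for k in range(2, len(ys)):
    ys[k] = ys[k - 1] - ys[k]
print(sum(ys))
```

k=2: ys[2] = 2-0 = 2 → [8, 2, 2, 6, 8]
k=3: ys[3] = 2-6 = -4 → [8, 2, 2, -4, 8]
k=4: ys[4] = (-4)-8 = -12 → [8, 2, 2, -4, -12]
sum = -4

-4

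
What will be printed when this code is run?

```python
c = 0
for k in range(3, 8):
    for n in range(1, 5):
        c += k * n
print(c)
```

250

k=3,n=1: c = 0+3 = 3
k=3,n=2: c = 3+6 = 9
k=3,n=3: c = 9+9 = 18
k=3,n=4: c = 18+12 = 30
k=4,n=1: c = 30+4 = 34
k=4,n=2: c = 34+8 = 42
k=4,n=3: c = 42+12 = 54
k=4,n=4: c = 54+16 = 70
k=5,n=1: c = 70+5 = 75
k=5,n=2: c = 75+10 = 85
k=5,n=3: c = 85+15 = 100
k=5,n=4: c = 100+20 = 120
k=6,n=1: c = 120+6 = 126
k=6,n=2: c = 126+12 = 138
k=6,n=3: c = 138+18 = 156
k=6,n=4: c = 156+24 = 180
k=7,n=1: c = 180+7 = 187
k=7,n=2: c = 187+14 = 201
k=7,n=3: c = 201+21 = 222
k=7,n=4: c = 222+28 = 250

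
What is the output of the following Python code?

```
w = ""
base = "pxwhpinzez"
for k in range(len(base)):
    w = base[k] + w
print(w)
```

zezniphwxp

k=0: prepend 'p' → 'p'
k=1: prepend 'x' → 'xp'
k=2: prepend 'w' → 'wxp'
k=3: prepend 'h' → 'hwxp'
k=4: prepend 'p' → 'phwxp'
k=5: prepend 'i' → 'iphwxp'
k=6: prepend 'n' → 'niphwxp'
k=7: prepend 'z' → 'zniphwxp'
k=8: prepend 'e' → 'ezniphwxp'
k=9: prepend 'z' → 'zezniphwxp'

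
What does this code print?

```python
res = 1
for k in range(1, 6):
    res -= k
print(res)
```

k=1: res = 1-1 = 0
k=2: res = 0-2 = -2
k=3: res = (-2)-3 = -5
k=4: res = (-5)-4 = -9
k=5: res = (-9)-5 = -14

-14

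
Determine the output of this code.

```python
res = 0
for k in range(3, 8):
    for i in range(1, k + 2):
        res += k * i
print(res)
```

k=3,i=1: res = 0+3 = 3
k=3,i=2: res = 3+6 = 9
k=3,i=3: res = 9+9 = 18
k=3,i=4: res = 18+12 = 30
k=4,i=1: res = 30+4 = 34
k=4,i=2: res = 34+8 = 42
k=4,i=3: res = 42+12 = 54
k=4,i=4: res = 54+16 = 70
k=4,i=5: res = 70+20 = 90
k=5,i=1: res = 90+5 = 95
k=5,i=2: res = 95+10 = 105
k=5,i=3: res = 105+15 = 120
k=5,i=4: res = 120+20 = 140
k=5,i=5: res = 140+25 = 165
k=5,i=6: res = 165+30 = 195
k=6,i=1: res = 195+6 = 201
k=6,i=2: res = 201+12 = 213
k=6,i=3: res = 213+18 = 231
k=6,i=4: res = 231+24 = 255
k=6,i=5: res = 255+30 = 285
k=6,i=6: res = 285+36 = 321
k=6,i=7: res = 321+42 = 363
k=7,i=1: res = 363+7 = 370
k=7,i=2: res = 370+14 = 384
k=7,i=3: res = 384+21 = 405
k=7,i=4: res = 405+28 = 433
k=7,i=5: res = 433+35 = 468
k=7,i=6: res = 468+42 = 510
k=7,i=7: res = 510+49 = 559
k=7,i=8: res = 559+56 = 615

615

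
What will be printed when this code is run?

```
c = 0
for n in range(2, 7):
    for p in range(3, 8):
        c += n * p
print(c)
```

n=2,p=3: c = 0+6 = 6
n=2,p=4: c = 6+8 = 14
n=2,p=5: c = 14+10 = 24
n=2,p=6: c = 24+12 = 36
n=2,p=7: c = 36+14 = 50
n=3,p=3: c = 50+9 = 59
n=3,p=4: c = 59+12 = 71
n=3,p=5: c = 71+15 = 86
n=3,p=6: c = 86+18 = 104
n=3,p=7: c = 104+21 = 125
n=4,p=3: c = 125+12 = 137
n=4,p=4: c = 137+16 = 153
n=4,p=5: c = 153+20 = 173
n=4,p=6: c = 173+24 = 197
n=4,p=7: c = 197+28 = 225
n=5,p=3: c = 225+15 = 240
n=5,p=4: c = 240+20 = 260
n=5,p=5: c = 260+25 = 285
n=5,p=6: c = 285+30 = 315
n=5,p=7: c = 315+35 = 350
n=6,p=3: c = 350+18 = 368
n=6,p=4: c = 368+24 = 392
n=6,p=5: c = 392+30 = 422
n=6,p=6: c = 422+36 = 458
n=6,p=7: c = 458+42 = 500

500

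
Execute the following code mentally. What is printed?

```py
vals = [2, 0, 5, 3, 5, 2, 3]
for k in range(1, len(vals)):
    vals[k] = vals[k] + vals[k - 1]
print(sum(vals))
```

73

k=1: vals[1] = 0+2 = 2 → [2, 2, 5, 3, 5, 2, 3]
k=2: vals[2] = 5+2 = 7 → [2, 2, 7, 3, 5, 2, 3]
k=3: vals[3] = 3+7 = 10 → [2, 2, 7, 10, 5, 2, 3]
k=4: vals[4] = 5+10 = 15 → [2, 2, 7, 10, 15, 2, 3]
k=5: vals[5] = 2+15 = 17 → [2, 2, 7, 10, 15, 17, 3]
k=6: vals[6] = 3+17 = 20 → [2, 2, 7, 10, 15, 17, 20]
sum = 73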